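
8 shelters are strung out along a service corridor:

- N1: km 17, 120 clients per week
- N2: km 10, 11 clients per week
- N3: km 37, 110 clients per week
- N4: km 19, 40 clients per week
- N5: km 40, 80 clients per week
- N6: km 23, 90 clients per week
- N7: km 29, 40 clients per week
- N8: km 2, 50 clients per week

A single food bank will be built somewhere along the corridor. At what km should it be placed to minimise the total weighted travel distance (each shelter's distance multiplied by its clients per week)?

x = 23

For a sum of weighted absolute distances on a line, the optimum is the weighted median (not the mean). Total weight W = 541; half-weight = 270.5.
Sort by position and accumulate weight:
  km 2 (N8, w=50) → cum 50
  km 10 (N2, w=11) → cum 61
  km 17 (N1, w=120) → cum 181
  km 19 (N4, w=40) → cum 221
  km 23 (N6, w=90) → cum 311  ≥ 270.5 → median here
  km 29 (N7, w=40) → cum 351
  km 37 (N3, w=110) → cum 461
  km 40 (N5, w=80) → cum 541
Optimal location: km 23.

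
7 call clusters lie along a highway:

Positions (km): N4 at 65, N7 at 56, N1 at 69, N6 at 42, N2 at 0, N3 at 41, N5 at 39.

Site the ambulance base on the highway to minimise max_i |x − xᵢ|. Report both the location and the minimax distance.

location 34.5, max distance 34.5

The 1-center on a line is the midpoint of the two extreme points: leftmost at 0, rightmost at 69.
Optimal location = (0 + 69)/2 = 34.5; maximum distance = (69 − 0)/2 = 34.5.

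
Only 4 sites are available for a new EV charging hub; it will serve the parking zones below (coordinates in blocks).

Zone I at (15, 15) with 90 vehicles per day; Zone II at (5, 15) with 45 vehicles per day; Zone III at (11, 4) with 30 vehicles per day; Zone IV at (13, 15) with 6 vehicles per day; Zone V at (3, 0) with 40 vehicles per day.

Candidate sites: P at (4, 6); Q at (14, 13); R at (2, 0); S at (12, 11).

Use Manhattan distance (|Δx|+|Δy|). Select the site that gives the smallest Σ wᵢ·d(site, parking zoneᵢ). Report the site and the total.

Total weighted distance at each candidate:
  P (4, 6): total = 2908
  Q (14, 13): total = 2103
  R (2, 0): total = 3916
  S (12, 11): total = 2195
Minimum is at Q with total 2103 blocks.

Q, total 2103 blocks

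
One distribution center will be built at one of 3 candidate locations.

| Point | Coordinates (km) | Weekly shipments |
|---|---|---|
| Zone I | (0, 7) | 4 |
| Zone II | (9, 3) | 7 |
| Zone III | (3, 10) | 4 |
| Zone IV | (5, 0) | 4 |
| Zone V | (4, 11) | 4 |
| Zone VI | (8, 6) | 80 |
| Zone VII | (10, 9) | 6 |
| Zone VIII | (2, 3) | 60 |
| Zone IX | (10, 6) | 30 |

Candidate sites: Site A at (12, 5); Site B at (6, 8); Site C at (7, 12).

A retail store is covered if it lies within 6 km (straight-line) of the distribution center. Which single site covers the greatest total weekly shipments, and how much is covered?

Site B, covering 131

Coverage radius r = 6 km; a point is covered iff (Δx)²+(Δy)² ≤ 6² = 36.
  Site A (12, 5): covers {Zone II, Zone VI, Zone VII, Zone IX} → 123
  Site B (6, 8): covers {Zone II, Zone III, Zone V, Zone VI, Zone VII, Zone IX} → 131
  Site C (7, 12): covers {Zone III, Zone V, Zone VII} → 14
Maximum coverage at Site B: 131 weekly shipments.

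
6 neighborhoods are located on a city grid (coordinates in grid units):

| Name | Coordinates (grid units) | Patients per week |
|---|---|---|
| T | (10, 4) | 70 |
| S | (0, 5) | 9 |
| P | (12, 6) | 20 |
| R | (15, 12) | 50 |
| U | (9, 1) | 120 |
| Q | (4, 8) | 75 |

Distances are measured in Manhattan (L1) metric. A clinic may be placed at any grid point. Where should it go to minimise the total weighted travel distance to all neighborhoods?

Manhattan distance separates: Σwᵢ(|x−xᵢ|+|y−yᵢ|) = Σwᵢ|x−xᵢ| + Σwᵢ|y−yᵢ|, so x and y are optimised independently as 1-D weighted medians.
Total weight W = 344; half = 172.
x-coordinate, sorted with cumulative weight:
  x=0 (S, w=9) cum 9
  x=4 (Q, w=75) cum 84
  x=9 (U, w=120) cum 204  ← median
  x=10 (T, w=70) cum 274
  x=12 (P, w=20) cum 294
  x=15 (R, w=50) cum 344
⇒ x* = 9
y-coordinate, sorted with cumulative weight:
  y=1 (U, w=120) cum 120
  y=4 (T, w=70) cum 190  ← median
  y=5 (S, w=9) cum 199
  y=6 (P, w=20) cum 219
  y=8 (Q, w=75) cum 294
  y=12 (R, w=50) cum 344
⇒ y* = 4

(9, 4)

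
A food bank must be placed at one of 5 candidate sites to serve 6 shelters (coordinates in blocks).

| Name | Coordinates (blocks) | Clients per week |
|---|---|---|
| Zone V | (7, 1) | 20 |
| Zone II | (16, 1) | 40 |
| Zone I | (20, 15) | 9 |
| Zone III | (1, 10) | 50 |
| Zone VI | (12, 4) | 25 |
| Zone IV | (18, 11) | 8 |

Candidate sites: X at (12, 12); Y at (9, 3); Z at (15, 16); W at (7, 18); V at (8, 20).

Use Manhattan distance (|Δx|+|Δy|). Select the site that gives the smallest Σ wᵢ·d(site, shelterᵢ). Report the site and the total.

Y, total 1633 blocks

Total weighted distance at each candidate:
  X (12, 12): total = 1925
  Y (9, 3): total = 1633
  Z (15, 16): total = 2593
  W (7, 18): total = 2843
  V (8, 20): total = 3135
Minimum is at Y with total 1633 blocks.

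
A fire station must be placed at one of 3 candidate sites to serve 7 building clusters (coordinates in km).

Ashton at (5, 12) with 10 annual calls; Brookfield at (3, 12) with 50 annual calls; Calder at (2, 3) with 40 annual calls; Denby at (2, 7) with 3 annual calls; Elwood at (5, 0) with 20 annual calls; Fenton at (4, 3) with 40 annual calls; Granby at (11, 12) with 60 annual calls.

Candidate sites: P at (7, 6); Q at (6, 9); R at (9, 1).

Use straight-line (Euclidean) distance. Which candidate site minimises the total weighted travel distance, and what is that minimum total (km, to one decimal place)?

Total weighted distance at each candidate:
  P (7, 6): total = 1401.2
  Q (6, 9): total = 1329.6
  R (9, 1): total = 2031.1
Minimum is at Q with total 1329.6 km.

Q, total 1329.6 km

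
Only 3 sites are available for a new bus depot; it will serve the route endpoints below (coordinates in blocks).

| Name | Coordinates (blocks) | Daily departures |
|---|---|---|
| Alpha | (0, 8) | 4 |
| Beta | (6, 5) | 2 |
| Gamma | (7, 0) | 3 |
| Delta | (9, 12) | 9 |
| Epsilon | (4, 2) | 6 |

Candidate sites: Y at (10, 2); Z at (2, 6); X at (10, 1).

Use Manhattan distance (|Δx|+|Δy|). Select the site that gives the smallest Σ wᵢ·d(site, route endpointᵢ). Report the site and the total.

Z, total 212 blocks

Total weighted distance at each candidate:
  Y (10, 2): total = 228
  Z (2, 6): total = 212
  X (10, 1): total = 246
Minimum is at Z with total 212 blocks.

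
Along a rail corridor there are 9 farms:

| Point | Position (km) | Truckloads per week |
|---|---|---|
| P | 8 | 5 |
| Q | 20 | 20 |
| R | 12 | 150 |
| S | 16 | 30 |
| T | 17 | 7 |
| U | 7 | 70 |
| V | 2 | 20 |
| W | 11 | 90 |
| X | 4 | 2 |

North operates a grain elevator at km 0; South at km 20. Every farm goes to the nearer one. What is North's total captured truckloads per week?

The indifferent point is the midpoint (0+20)/2 = 10; farms left of it (closer to North at 0) go to North, those right go to South.
  V at 2 (w=20) → North
  X at 4 (w=2) → North
  U at 7 (w=70) → North
  P at 8 (w=5) → North
  W at 11 (w=90) → South
  R at 12 (w=150) → South
  S at 16 (w=30) → South
  T at 17 (w=7) → South
  Q at 20 (w=20) → South
North captures 97; South captures 297.

97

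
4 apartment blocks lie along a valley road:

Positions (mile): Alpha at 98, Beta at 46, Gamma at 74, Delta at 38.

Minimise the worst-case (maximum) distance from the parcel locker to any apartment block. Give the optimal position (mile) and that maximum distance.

The 1-center on a line is the midpoint of the two extreme points: leftmost at 38, rightmost at 98.
Optimal location = (38 + 98)/2 = 68; maximum distance = (98 − 38)/2 = 30.

location 68, max distance 30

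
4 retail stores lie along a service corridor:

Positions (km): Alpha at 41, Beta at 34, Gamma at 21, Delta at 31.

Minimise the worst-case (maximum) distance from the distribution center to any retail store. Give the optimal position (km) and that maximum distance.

location 31, max distance 10

The 1-center on a line is the midpoint of the two extreme points: leftmost at 21, rightmost at 41.
Optimal location = (21 + 41)/2 = 31; maximum distance = (41 − 21)/2 = 10.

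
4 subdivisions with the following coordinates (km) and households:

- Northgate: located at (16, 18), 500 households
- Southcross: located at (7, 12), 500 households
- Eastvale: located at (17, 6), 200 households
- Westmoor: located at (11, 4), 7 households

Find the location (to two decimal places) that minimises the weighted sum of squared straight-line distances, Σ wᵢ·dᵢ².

(12.41, 13.44)

The minimiser of Σwᵢ‖p−pᵢ‖² is the weighted centroid p* = (Σwᵢpᵢ)/(Σwᵢ).
Σwᵢ = 1207.
Σwᵢxᵢ = 500·16 + 500·7 + 200·17 + 7·11 = 14977.
Σwᵢyᵢ = 500·18 + 500·12 + 200·6 + 7·4 = 16228.
x* = 14977/1207 = 12.41, y* = 16228/1207 = 13.44.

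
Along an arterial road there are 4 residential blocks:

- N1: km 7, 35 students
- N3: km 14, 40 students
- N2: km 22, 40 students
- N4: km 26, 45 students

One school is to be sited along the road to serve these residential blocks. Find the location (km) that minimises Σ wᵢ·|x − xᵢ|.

x = 22

For a sum of weighted absolute distances on a line, the optimum is the weighted median (not the mean). Total weight W = 160; half-weight = 80.
Sort by position and accumulate weight:
  km 7 (N1, w=35) → cum 35
  km 14 (N3, w=40) → cum 75
  km 22 (N2, w=40) → cum 115  ≥ 80 → median here
  km 26 (N4, w=45) → cum 160
Optimal location: km 22.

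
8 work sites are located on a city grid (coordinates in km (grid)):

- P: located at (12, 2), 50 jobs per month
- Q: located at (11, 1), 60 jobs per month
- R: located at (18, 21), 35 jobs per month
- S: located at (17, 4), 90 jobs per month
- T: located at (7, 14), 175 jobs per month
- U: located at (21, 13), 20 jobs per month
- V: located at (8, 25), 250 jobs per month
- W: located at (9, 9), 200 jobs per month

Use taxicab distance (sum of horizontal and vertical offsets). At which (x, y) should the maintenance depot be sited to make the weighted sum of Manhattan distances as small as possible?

(9, 14)

Manhattan distance separates: Σwᵢ(|x−xᵢ|+|y−yᵢ|) = Σwᵢ|x−xᵢ| + Σwᵢ|y−yᵢ|, so x and y are optimised independently as 1-D weighted medians.
Total weight W = 880; half = 440.
x-coordinate, sorted with cumulative weight:
  x=7 (T, w=175) cum 175
  x=8 (V, w=250) cum 425
  x=9 (W, w=200) cum 625  ← median
  x=11 (Q, w=60) cum 685
  x=12 (P, w=50) cum 735
  x=17 (S, w=90) cum 825
  x=18 (R, w=35) cum 860
  x=21 (U, w=20) cum 880
⇒ x* = 9
y-coordinate, sorted with cumulative weight:
  y=1 (Q, w=60) cum 60
  y=2 (P, w=50) cum 110
  y=4 (S, w=90) cum 200
  y=9 (W, w=200) cum 400
  y=13 (U, w=20) cum 420
  y=14 (T, w=175) cum 595  ← median
  y=21 (R, w=35) cum 630
  y=25 (V, w=250) cum 880
⇒ y* = 14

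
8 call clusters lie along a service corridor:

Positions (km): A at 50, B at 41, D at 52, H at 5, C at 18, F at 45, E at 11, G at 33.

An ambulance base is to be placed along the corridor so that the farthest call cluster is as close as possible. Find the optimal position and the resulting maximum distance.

The 1-center on a line is the midpoint of the two extreme points: leftmost at 5, rightmost at 52.
Optimal location = (5 + 52)/2 = 28.5; maximum distance = (52 − 5)/2 = 23.5.

location 28.5, max distance 23.5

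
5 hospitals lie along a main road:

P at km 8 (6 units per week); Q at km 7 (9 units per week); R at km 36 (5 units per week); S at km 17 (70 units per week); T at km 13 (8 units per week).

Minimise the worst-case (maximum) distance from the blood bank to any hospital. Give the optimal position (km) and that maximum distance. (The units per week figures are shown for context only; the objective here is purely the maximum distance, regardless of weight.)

The 1-center on a line is the midpoint of the two extreme points: leftmost at 7, rightmost at 36.
Optimal location = (7 + 36)/2 = 21.5; maximum distance = (36 − 7)/2 = 14.5.

location 21.5, max distance 14.5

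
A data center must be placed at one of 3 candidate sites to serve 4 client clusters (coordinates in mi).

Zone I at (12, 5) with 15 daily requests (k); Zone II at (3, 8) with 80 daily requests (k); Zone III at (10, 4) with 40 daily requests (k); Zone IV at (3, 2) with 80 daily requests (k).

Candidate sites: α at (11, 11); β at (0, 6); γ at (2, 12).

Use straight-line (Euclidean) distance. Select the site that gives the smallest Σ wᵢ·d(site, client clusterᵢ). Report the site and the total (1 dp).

β, total 1277.0 mi

Total weighted distance at each candidate:
  α (11, 11): total = 2020.9
  β (0, 6): total = 1277.0
  γ (2, 12): total = 1769.5
Minimum is at β with total 1277.0 mi.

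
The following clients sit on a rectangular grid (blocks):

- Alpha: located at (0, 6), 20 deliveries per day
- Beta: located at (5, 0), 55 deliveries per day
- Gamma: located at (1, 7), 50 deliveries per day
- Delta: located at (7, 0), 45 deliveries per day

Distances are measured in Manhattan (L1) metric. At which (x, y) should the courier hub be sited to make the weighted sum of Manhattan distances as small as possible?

Manhattan distance separates: Σwᵢ(|x−xᵢ|+|y−yᵢ|) = Σwᵢ|x−xᵢ| + Σwᵢ|y−yᵢ|, so x and y are optimised independently as 1-D weighted medians.
Total weight W = 170; half = 85.
x-coordinate, sorted with cumulative weight:
  x=0 (Alpha, w=20) cum 20
  x=1 (Gamma, w=50) cum 70
  x=5 (Beta, w=55) cum 125  ← median
  x=7 (Delta, w=45) cum 170
⇒ x* = 5
y-coordinate, sorted with cumulative weight:
  y=0 (Beta, w=55) cum 55
  y=0 (Delta, w=45) cum 100  ← median
  y=6 (Alpha, w=20) cum 120
  y=7 (Gamma, w=50) cum 170
⇒ y* = 0

(5, 0)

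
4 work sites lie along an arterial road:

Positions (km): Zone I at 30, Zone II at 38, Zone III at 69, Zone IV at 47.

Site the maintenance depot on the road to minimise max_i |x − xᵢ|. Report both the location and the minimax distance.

location 49.5, max distance 19.5

The 1-center on a line is the midpoint of the two extreme points: leftmost at 30, rightmost at 69.
Optimal location = (30 + 69)/2 = 49.5; maximum distance = (69 − 30)/2 = 19.5.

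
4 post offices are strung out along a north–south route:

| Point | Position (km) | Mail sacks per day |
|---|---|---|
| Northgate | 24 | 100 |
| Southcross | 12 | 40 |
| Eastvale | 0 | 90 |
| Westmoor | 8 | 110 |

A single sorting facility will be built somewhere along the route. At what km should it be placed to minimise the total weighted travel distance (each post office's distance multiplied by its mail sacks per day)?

x = 8

For a sum of weighted absolute distances on a line, the optimum is the weighted median (not the mean). Total weight W = 340; half-weight = 170.
Sort by position and accumulate weight:
  km 0 (Eastvale, w=90) → cum 90
  km 8 (Westmoor, w=110) → cum 200  ≥ 170 → median here
  km 12 (Southcross, w=40) → cum 240
  km 24 (Northgate, w=100) → cum 340
Optimal location: km 8.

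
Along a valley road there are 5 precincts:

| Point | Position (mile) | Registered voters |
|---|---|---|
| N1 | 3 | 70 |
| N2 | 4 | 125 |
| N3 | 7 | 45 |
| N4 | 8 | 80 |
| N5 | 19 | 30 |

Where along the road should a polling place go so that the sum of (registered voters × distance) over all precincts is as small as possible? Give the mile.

For a sum of weighted absolute distances on a line, the optimum is the weighted median (not the mean). Total weight W = 350; half-weight = 175.
Sort by position and accumulate weight:
  mile 3 (N1, w=70) → cum 70
  mile 4 (N2, w=125) → cum 195  ≥ 175 → median here
  mile 7 (N3, w=45) → cum 240
  mile 8 (N4, w=80) → cum 320
  mile 19 (N5, w=30) → cum 350
Optimal location: mile 4.

x = 4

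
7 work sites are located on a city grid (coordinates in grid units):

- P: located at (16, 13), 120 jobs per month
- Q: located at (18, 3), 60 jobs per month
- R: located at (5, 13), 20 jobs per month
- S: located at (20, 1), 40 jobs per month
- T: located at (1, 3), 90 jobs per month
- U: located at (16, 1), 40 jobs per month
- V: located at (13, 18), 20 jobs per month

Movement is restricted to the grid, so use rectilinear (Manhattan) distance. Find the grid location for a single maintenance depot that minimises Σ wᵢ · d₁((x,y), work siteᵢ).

Manhattan distance separates: Σwᵢ(|x−xᵢ|+|y−yᵢ|) = Σwᵢ|x−xᵢ| + Σwᵢ|y−yᵢ|, so x and y are optimised independently as 1-D weighted medians.
Total weight W = 390; half = 195.
x-coordinate, sorted with cumulative weight:
  x=1 (T, w=90) cum 90
  x=5 (R, w=20) cum 110
  x=13 (V, w=20) cum 130
  x=16 (P, w=120) cum 250  ← median
  x=16 (U, w=40) cum 290
  x=18 (Q, w=60) cum 350
  x=20 (S, w=40) cum 390
⇒ x* = 16
y-coordinate, sorted with cumulative weight:
  y=1 (S, w=40) cum 40
  y=1 (U, w=40) cum 80
  y=3 (Q, w=60) cum 140
  y=3 (T, w=90) cum 230  ← median
  y=13 (P, w=120) cum 350
  y=13 (R, w=20) cum 370
  y=18 (V, w=20) cum 390
⇒ y* = 3

(16, 3)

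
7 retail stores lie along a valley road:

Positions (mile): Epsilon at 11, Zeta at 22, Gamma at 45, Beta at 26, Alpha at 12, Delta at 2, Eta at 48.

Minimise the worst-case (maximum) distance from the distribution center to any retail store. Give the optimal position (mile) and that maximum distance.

location 25, max distance 23

The 1-center on a line is the midpoint of the two extreme points: leftmost at 2, rightmost at 48.
Optimal location = (2 + 48)/2 = 25; maximum distance = (48 − 2)/2 = 23.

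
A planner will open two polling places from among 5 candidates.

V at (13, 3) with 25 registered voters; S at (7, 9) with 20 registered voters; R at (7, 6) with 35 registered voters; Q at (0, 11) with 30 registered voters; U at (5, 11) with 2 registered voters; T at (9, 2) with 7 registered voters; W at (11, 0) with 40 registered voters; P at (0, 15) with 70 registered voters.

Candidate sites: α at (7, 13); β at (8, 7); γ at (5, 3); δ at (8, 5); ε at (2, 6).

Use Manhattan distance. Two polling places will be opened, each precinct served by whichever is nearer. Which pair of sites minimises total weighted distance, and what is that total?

{α, δ}, total 1581

Evaluate every pair (each demand assigned to the nearer of the two):
  {α, δ}: total = 1581
  {δ, ε}: total = 1689
  {α, β}: total = 1705
  {α, γ}: total = 1758
  {β, ε}: total = 1791
  {γ, ε}: total = 1926
  {α, ε}: total = 2130
  {β, δ}: total = 2147
  {β, γ}: total = 2219
  {γ, δ}: total = 2289
Best pair: {α, δ} with total 1581.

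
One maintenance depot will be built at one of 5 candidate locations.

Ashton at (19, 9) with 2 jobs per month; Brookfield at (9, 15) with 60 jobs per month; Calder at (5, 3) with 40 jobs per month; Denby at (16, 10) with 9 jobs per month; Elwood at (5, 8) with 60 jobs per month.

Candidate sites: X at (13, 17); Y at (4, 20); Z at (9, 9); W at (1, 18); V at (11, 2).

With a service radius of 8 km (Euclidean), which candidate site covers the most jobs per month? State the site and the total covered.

Z, covering 169

Coverage radius r = 8 km; a point is covered iff (Δx)²+(Δy)² ≤ 8² = 64.
  X (13, 17): covers {Brookfield, Denby} → 69
  Y (4, 20): covers {Brookfield} → 60
  Z (9, 9): covers {Brookfield, Calder, Denby, Elwood} → 169
  W (1, 18): covers {none} → 0
  V (11, 2): covers {Calder} → 40
Maximum coverage at Z: 169 jobs per month.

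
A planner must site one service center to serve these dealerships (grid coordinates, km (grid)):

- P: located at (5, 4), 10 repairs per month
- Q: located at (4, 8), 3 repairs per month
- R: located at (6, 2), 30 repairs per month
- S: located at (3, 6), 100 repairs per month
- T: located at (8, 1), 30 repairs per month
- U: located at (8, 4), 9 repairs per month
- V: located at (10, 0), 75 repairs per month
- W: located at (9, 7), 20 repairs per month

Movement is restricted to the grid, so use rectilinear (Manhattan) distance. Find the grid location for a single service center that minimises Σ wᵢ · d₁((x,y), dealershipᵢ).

Manhattan distance separates: Σwᵢ(|x−xᵢ|+|y−yᵢ|) = Σwᵢ|x−xᵢ| + Σwᵢ|y−yᵢ|, so x and y are optimised independently as 1-D weighted medians.
Total weight W = 277; half = 138.5.
x-coordinate, sorted with cumulative weight:
  x=3 (S, w=100) cum 100
  x=4 (Q, w=3) cum 103
  x=5 (P, w=10) cum 113
  x=6 (R, w=30) cum 143  ← median
  x=8 (T, w=30) cum 173
  x=8 (U, w=9) cum 182
  x=9 (W, w=20) cum 202
  x=10 (V, w=75) cum 277
⇒ x* = 6
y-coordinate, sorted with cumulative weight:
  y=0 (V, w=75) cum 75
  y=1 (T, w=30) cum 105
  y=2 (R, w=30) cum 135
  y=4 (P, w=10) cum 145  ← median
  y=4 (U, w=9) cum 154
  y=6 (S, w=100) cum 254
  y=7 (W, w=20) cum 274
  y=8 (Q, w=3) cum 277
⇒ y* = 4

(6, 4)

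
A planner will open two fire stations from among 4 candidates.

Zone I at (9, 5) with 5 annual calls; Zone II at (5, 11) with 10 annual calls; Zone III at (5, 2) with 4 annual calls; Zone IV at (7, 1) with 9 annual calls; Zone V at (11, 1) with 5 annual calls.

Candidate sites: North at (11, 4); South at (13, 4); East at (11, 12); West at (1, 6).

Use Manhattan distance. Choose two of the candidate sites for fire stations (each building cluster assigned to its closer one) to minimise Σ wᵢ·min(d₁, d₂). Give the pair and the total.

{North, East}, total 195

Evaluate every pair (each demand assigned to the nearer of the two):
  {North, East}: total = 195
  {North, West}: total = 215
  {South, East}: total = 241
  {South, West}: total = 253
  {North, South}: total = 255
  {East, West}: total = 301
Best pair: {North, East} with total 195.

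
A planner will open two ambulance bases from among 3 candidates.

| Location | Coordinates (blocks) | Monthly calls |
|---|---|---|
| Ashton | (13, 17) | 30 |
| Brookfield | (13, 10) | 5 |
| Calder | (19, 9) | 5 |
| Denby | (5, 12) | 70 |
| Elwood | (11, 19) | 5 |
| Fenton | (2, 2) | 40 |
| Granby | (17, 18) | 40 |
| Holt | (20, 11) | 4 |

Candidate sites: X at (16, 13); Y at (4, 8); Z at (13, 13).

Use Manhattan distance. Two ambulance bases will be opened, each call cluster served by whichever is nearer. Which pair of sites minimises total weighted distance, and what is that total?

Evaluate every pair (each demand assigned to the nearer of the two):
  {X, Y}: total = 1264
  {Y, Z}: total = 1291
  {X, Z}: total = 1984
Best pair: {X, Y} with total 1264.

{X, Y}, total 1264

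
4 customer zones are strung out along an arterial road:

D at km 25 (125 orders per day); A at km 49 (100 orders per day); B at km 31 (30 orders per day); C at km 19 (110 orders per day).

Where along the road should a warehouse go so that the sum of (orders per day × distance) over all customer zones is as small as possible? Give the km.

x = 25

For a sum of weighted absolute distances on a line, the optimum is the weighted median (not the mean). Total weight W = 365; half-weight = 182.5.
Sort by position and accumulate weight:
  km 19 (C, w=110) → cum 110
  km 25 (D, w=125) → cum 235  ≥ 182.5 → median here
  km 31 (B, w=30) → cum 265
  km 49 (A, w=100) → cum 365
Optimal location: km 25.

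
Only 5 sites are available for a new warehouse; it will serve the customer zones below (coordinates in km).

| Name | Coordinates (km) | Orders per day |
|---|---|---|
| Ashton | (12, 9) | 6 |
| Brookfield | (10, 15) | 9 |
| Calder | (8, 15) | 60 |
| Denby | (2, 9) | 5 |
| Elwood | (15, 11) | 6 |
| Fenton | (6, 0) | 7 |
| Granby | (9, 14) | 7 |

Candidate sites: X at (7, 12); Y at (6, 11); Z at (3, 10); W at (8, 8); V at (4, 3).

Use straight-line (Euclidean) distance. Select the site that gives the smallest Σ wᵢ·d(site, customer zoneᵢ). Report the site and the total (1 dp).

X, total 444.5 km

Total weighted distance at each candidate:
  X (7, 12): total = 444.5
  Y (6, 11): total = 540.2
  Z (3, 10): total = 758.9
  W (8, 8): total = 686.7
  V (4, 3): total = 1162.7
Minimum is at X with total 444.5 km.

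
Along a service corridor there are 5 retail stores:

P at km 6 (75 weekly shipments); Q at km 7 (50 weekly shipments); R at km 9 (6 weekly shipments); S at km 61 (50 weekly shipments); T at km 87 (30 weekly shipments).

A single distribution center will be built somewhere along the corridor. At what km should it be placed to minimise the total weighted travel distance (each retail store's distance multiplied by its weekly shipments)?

x = 7

For a sum of weighted absolute distances on a line, the optimum is the weighted median (not the mean). Total weight W = 211; half-weight = 105.5.
Sort by position and accumulate weight:
  km 6 (P, w=75) → cum 75
  km 7 (Q, w=50) → cum 125  ≥ 105.5 → median here
  km 9 (R, w=6) → cum 131
  km 61 (S, w=50) → cum 181
  km 87 (T, w=30) → cum 211
Optimal location: km 7.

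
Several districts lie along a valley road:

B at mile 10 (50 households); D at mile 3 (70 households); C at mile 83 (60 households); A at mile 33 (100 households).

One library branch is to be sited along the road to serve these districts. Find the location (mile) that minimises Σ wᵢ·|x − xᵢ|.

For a sum of weighted absolute distances on a line, the optimum is the weighted median (not the mean). Total weight W = 280; half-weight = 140.
Sort by position and accumulate weight:
  mile 3 (D, w=70) → cum 70
  mile 10 (B, w=50) → cum 120
  mile 33 (A, w=100) → cum 220  ≥ 140 → median here
  mile 83 (C, w=60) → cum 280
Optimal location: mile 33.

x = 33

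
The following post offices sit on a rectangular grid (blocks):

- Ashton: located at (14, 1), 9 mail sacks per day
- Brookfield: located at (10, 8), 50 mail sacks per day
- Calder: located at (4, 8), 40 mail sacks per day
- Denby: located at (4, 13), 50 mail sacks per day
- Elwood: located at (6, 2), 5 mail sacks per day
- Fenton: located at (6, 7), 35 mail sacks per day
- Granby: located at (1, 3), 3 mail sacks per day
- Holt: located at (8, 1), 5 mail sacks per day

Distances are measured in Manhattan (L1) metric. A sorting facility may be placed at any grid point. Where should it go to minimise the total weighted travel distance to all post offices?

(6, 8)

Manhattan distance separates: Σwᵢ(|x−xᵢ|+|y−yᵢ|) = Σwᵢ|x−xᵢ| + Σwᵢ|y−yᵢ|, so x and y are optimised independently as 1-D weighted medians.
Total weight W = 197; half = 98.5.
x-coordinate, sorted with cumulative weight:
  x=1 (Granby, w=3) cum 3
  x=4 (Calder, w=40) cum 43
  x=4 (Denby, w=50) cum 93
  x=6 (Elwood, w=5) cum 98
  x=6 (Fenton, w=35) cum 133  ← median
  x=8 (Holt, w=5) cum 138
  x=10 (Brookfield, w=50) cum 188
  x=14 (Ashton, w=9) cum 197
⇒ x* = 6
y-coordinate, sorted with cumulative weight:
  y=1 (Ashton, w=9) cum 9
  y=1 (Holt, w=5) cum 14
  y=2 (Elwood, w=5) cum 19
  y=3 (Granby, w=3) cum 22
  y=7 (Fenton, w=35) cum 57
  y=8 (Brookfield, w=50) cum 107  ← median
  y=8 (Calder, w=40) cum 147
  y=13 (Denby, w=50) cum 197
⇒ y* = 8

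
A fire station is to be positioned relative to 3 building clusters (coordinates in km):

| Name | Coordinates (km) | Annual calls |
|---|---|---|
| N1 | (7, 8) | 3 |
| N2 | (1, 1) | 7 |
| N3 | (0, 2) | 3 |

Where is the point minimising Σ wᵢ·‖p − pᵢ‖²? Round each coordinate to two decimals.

(2.15, 2.85)

The minimiser of Σwᵢ‖p−pᵢ‖² is the weighted centroid p* = (Σwᵢpᵢ)/(Σwᵢ).
Σwᵢ = 13.
Σwᵢxᵢ = 3·7 + 7·1 + 3·0 = 28.
Σwᵢyᵢ = 3·8 + 7·1 + 3·2 = 37.
x* = 28/13 = 2.15, y* = 37/13 = 2.85.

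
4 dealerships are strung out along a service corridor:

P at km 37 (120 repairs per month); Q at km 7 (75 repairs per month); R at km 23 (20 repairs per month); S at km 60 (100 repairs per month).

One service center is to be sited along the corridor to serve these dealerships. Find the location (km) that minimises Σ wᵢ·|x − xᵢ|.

x = 37

For a sum of weighted absolute distances on a line, the optimum is the weighted median (not the mean). Total weight W = 315; half-weight = 157.5.
Sort by position and accumulate weight:
  km 7 (Q, w=75) → cum 75
  km 23 (R, w=20) → cum 95
  km 37 (P, w=120) → cum 215  ≥ 157.5 → median here
  km 60 (S, w=100) → cum 315
Optimal location: km 37.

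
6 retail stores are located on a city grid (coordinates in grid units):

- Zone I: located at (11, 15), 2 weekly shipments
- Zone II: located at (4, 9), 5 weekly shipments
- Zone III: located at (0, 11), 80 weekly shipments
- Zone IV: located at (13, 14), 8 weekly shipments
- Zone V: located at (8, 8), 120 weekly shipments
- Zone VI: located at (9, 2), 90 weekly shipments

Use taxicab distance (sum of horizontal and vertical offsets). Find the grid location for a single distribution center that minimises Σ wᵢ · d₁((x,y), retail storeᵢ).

(8, 8)

Manhattan distance separates: Σwᵢ(|x−xᵢ|+|y−yᵢ|) = Σwᵢ|x−xᵢ| + Σwᵢ|y−yᵢ|, so x and y are optimised independently as 1-D weighted medians.
Total weight W = 305; half = 152.5.
x-coordinate, sorted with cumulative weight:
  x=0 (Zone III, w=80) cum 80
  x=4 (Zone II, w=5) cum 85
  x=8 (Zone V, w=120) cum 205  ← median
  x=9 (Zone VI, w=90) cum 295
  x=11 (Zone I, w=2) cum 297
  x=13 (Zone IV, w=8) cum 305
⇒ x* = 8
y-coordinate, sorted with cumulative weight:
  y=2 (Zone VI, w=90) cum 90
  y=8 (Zone V, w=120) cum 210  ← median
  y=9 (Zone II, w=5) cum 215
  y=11 (Zone III, w=80) cum 295
  y=14 (Zone IV, w=8) cum 303
  y=15 (Zone I, w=2) cum 305
⇒ y* = 8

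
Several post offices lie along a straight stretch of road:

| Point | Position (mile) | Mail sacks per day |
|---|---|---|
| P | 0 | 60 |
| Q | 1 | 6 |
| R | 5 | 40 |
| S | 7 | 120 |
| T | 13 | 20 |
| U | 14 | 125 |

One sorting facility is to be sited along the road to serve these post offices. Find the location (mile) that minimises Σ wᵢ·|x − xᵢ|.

x = 7

For a sum of weighted absolute distances on a line, the optimum is the weighted median (not the mean). Total weight W = 371; half-weight = 185.5.
Sort by position and accumulate weight:
  mile 0 (P, w=60) → cum 60
  mile 1 (Q, w=6) → cum 66
  mile 5 (R, w=40) → cum 106
  mile 7 (S, w=120) → cum 226  ≥ 185.5 → median here
  mile 13 (T, w=20) → cum 246
  mile 14 (U, w=125) → cum 371
Optimal location: mile 7.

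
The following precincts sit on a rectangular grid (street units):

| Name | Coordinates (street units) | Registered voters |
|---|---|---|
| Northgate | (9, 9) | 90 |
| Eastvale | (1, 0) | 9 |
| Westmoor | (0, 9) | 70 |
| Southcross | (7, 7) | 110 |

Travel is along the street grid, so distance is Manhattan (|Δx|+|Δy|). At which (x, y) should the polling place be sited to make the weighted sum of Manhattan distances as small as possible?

(7, 9)

Manhattan distance separates: Σwᵢ(|x−xᵢ|+|y−yᵢ|) = Σwᵢ|x−xᵢ| + Σwᵢ|y−yᵢ|, so x and y are optimised independently as 1-D weighted medians.
Total weight W = 279; half = 139.5.
x-coordinate, sorted with cumulative weight:
  x=0 (Westmoor, w=70) cum 70
  x=1 (Eastvale, w=9) cum 79
  x=7 (Southcross, w=110) cum 189  ← median
  x=9 (Northgate, w=90) cum 279
⇒ x* = 7
y-coordinate, sorted with cumulative weight:
  y=0 (Eastvale, w=9) cum 9
  y=7 (Southcross, w=110) cum 119
  y=9 (Northgate, w=90) cum 209  ← median
  y=9 (Westmoor, w=70) cum 279
⇒ y* = 9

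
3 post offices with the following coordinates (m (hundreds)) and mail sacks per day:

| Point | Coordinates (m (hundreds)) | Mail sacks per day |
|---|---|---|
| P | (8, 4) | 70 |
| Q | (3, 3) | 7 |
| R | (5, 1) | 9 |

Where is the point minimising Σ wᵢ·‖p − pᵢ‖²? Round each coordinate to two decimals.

(7.28, 3.60)

The minimiser of Σwᵢ‖p−pᵢ‖² is the weighted centroid p* = (Σwᵢpᵢ)/(Σwᵢ).
Σwᵢ = 86.
Σwᵢxᵢ = 70·8 + 7·3 + 9·5 = 626.
Σwᵢyᵢ = 70·4 + 7·3 + 9·1 = 310.
x* = 626/86 = 7.28, y* = 310/86 = 3.60.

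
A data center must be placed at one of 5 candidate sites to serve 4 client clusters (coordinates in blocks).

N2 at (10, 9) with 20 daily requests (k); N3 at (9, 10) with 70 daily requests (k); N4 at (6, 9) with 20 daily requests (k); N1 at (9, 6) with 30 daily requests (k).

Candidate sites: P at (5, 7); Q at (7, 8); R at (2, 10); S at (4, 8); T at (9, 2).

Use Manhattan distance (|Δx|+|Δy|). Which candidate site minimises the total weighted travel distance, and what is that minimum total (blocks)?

Q, total 520 blocks

Total weighted distance at each candidate:
  P (5, 7): total = 840
  Q (7, 8): total = 520
  R (2, 10): total = 1100
  S (4, 8): total = 900
  T (9, 2): total = 1040
Minimum is at Q with total 520 blocks.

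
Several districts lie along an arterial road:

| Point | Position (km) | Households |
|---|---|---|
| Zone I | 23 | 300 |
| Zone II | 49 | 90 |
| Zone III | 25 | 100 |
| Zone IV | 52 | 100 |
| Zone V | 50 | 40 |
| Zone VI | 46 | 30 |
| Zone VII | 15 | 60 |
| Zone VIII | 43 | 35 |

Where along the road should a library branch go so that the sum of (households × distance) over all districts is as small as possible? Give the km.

For a sum of weighted absolute distances on a line, the optimum is the weighted median (not the mean). Total weight W = 755; half-weight = 377.5.
Sort by position and accumulate weight:
  km 15 (Zone VII, w=60) → cum 60
  km 23 (Zone I, w=300) → cum 360
  km 25 (Zone III, w=100) → cum 460  ≥ 377.5 → median here
  km 43 (Zone VIII, w=35) → cum 495
  km 46 (Zone VI, w=30) → cum 525
  km 49 (Zone II, w=90) → cum 615
  km 50 (Zone V, w=40) → cum 655
  km 52 (Zone IV, w=100) → cum 755
Optimal location: km 25.

x = 25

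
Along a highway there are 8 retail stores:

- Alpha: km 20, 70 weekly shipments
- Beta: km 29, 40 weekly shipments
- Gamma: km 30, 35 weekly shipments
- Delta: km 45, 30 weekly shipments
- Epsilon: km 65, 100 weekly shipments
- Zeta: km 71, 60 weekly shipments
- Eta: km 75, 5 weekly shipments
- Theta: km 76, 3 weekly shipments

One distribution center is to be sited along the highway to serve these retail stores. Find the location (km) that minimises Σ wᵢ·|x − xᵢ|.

For a sum of weighted absolute distances on a line, the optimum is the weighted median (not the mean). Total weight W = 343; half-weight = 171.5.
Sort by position and accumulate weight:
  km 20 (Alpha, w=70) → cum 70
  km 29 (Beta, w=40) → cum 110
  km 30 (Gamma, w=35) → cum 145
  km 45 (Delta, w=30) → cum 175  ≥ 171.5 → median here
  km 65 (Epsilon, w=100) → cum 275
  km 71 (Zeta, w=60) → cum 335
  km 75 (Eta, w=5) → cum 340
  km 76 (Theta, w=3) → cum 343
Optimal location: km 45.

x = 45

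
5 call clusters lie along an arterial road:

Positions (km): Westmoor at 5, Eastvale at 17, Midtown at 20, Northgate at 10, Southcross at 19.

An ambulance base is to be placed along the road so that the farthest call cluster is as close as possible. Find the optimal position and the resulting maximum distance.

location 12.5, max distance 7.5

The 1-center on a line is the midpoint of the two extreme points: leftmost at 5, rightmost at 20.
Optimal location = (5 + 20)/2 = 12.5; maximum distance = (20 − 5)/2 = 7.5.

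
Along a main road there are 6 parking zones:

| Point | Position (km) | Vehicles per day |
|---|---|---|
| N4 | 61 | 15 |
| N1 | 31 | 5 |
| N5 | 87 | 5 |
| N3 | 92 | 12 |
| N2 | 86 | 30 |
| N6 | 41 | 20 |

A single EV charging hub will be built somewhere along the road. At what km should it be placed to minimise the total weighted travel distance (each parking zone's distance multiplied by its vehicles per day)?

x = 86

For a sum of weighted absolute distances on a line, the optimum is the weighted median (not the mean). Total weight W = 87; half-weight = 43.5.
Sort by position and accumulate weight:
  km 31 (N1, w=5) → cum 5
  km 41 (N6, w=20) → cum 25
  km 61 (N4, w=15) → cum 40
  km 86 (N2, w=30) → cum 70  ≥ 43.5 → median here
  km 87 (N5, w=5) → cum 75
  km 92 (N3, w=12) → cum 87
Optimal location: km 86.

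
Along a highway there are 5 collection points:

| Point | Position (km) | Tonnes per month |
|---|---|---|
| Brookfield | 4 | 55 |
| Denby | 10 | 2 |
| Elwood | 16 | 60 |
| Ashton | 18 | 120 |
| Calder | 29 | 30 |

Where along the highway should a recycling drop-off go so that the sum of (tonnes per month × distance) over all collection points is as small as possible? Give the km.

For a sum of weighted absolute distances on a line, the optimum is the weighted median (not the mean). Total weight W = 267; half-weight = 133.5.
Sort by position and accumulate weight:
  km 4 (Brookfield, w=55) → cum 55
  km 10 (Denby, w=2) → cum 57
  km 16 (Elwood, w=60) → cum 117
  km 18 (Ashton, w=120) → cum 237  ≥ 133.5 → median here
  km 29 (Calder, w=30) → cum 267
Optimal location: km 18.

x = 18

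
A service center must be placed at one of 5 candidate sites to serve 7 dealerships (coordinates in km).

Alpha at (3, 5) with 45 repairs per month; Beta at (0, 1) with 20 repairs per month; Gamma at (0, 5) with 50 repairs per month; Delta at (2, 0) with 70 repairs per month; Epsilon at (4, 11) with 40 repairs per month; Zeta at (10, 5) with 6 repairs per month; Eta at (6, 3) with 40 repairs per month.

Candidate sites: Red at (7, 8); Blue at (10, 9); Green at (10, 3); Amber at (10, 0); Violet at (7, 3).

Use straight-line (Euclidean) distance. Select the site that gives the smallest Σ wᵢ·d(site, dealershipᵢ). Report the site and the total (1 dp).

Total weighted distance at each candidate:
  Red (7, 8): total = 1863.3
  Blue (10, 9): total = 2565.8
  Green (10, 3): total = 2211.5
  Amber (10, 0): total = 2438.3
  Violet (7, 3): total = 1522.4
Minimum is at Violet with total 1522.4 km.

Violet, total 1522.4 km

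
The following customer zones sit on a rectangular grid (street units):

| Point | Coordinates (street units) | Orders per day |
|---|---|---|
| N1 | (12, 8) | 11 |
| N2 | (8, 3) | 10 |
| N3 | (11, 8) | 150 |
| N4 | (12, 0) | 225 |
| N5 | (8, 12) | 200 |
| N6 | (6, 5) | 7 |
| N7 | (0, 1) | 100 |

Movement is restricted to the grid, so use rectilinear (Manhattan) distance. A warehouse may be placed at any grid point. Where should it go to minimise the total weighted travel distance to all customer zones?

Manhattan distance separates: Σwᵢ(|x−xᵢ|+|y−yᵢ|) = Σwᵢ|x−xᵢ| + Σwᵢ|y−yᵢ|, so x and y are optimised independently as 1-D weighted medians.
Total weight W = 703; half = 351.5.
x-coordinate, sorted with cumulative weight:
  x=0 (N7, w=100) cum 100
  x=6 (N6, w=7) cum 107
  x=8 (N2, w=10) cum 117
  x=8 (N5, w=200) cum 317
  x=11 (N3, w=150) cum 467  ← median
  x=12 (N1, w=11) cum 478
  x=12 (N4, w=225) cum 703
⇒ x* = 11
y-coordinate, sorted with cumulative weight:
  y=0 (N4, w=225) cum 225
  y=1 (N7, w=100) cum 325
  y=3 (N2, w=10) cum 335
  y=5 (N6, w=7) cum 342
  y=8 (N1, w=11) cum 353  ← median
  y=8 (N3, w=150) cum 503
  y=12 (N5, w=200) cum 703
⇒ y* = 8

(11, 8)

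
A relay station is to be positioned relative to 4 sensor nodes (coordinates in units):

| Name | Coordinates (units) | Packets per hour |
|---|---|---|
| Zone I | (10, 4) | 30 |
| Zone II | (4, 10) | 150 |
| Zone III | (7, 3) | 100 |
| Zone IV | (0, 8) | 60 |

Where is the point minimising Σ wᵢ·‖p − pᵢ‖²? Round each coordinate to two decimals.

(4.71, 7.06)

The minimiser of Σwᵢ‖p−pᵢ‖² is the weighted centroid p* = (Σwᵢpᵢ)/(Σwᵢ).
Σwᵢ = 340.
Σwᵢxᵢ = 30·10 + 150·4 + 100·7 + 60·0 = 1600.
Σwᵢyᵢ = 30·4 + 150·10 + 100·3 + 60·8 = 2400.
x* = 1600/340 = 4.71, y* = 2400/340 = 7.06.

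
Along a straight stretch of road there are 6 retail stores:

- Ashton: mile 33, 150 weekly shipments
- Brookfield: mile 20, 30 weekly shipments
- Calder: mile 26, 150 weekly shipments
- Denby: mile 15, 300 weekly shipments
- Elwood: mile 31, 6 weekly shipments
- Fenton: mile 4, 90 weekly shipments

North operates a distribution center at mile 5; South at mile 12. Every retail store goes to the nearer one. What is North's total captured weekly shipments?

90

The indifferent point is the midpoint (5+12)/2 = 8.5; retail stores left of it (closer to North at 5) go to North, those right go to South.
  Fenton at 4 (w=90) → North
  Denby at 15 (w=300) → South
  Brookfield at 20 (w=30) → South
  Calder at 26 (w=150) → South
  Elwood at 31 (w=6) → South
  Ashton at 33 (w=150) → South
North captures 90; South captures 636.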